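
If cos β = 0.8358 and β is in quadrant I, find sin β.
sin β = 0.549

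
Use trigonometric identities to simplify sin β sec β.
sin β sec β = tan β (using Reciprocal + quotient)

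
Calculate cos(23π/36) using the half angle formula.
cos(23π/36) = -√((1 + cos 23π/18)/2) = -0.4226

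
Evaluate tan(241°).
tan(241°) = 1.804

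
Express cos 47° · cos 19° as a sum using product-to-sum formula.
cos 47° cos 19° = (1/2)[cos(47°-19°) + cos(47°+19°)]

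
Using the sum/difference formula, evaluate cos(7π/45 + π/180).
cos(7π/45 + π/180) = cos 7π/45 cos π/180 - sin 7π/45 sin π/180 = 0.8746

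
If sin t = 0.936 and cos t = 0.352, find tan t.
tan t = sin t / cos t = 2.659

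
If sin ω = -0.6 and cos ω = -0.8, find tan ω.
tan ω = sin ω / cos ω = 0.75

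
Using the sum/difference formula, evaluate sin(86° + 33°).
sin(86° + 33°) = sin 86° cos 33° + cos 86° sin 33° = 0.8746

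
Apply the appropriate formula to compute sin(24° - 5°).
sin(24° - 5°) = sin 24° cos 5° - cos 24° sin 5° = 0.3256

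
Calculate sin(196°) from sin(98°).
sin(196°) = 2 sin 98° cos 98° = -0.2756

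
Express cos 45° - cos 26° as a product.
cos 45° - cos 26° = -2 sin(35.5°) sin(9.5°)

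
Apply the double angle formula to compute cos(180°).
cos(180°) = cos²90° - sin²90° = -1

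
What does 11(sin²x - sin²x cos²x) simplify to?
11(sin²x - sin²x cos²x) = 11(sin⁴x) (using Factoring)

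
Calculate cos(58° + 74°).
cos(58° + 74°) = cos 58° cos 74° - sin 58° sin 74° = -0.6691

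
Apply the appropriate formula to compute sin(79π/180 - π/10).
sin(79π/180 - π/10) = sin 79π/180 cos π/10 - cos 79π/180 sin π/10 = 0.8746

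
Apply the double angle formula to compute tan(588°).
tan(588°) = 2 tan 294° / (1 - tan²294°) = 1.111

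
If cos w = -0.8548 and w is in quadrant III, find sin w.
sin w = -0.519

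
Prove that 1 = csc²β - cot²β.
RHS = 1/sin²β - cos²β/sin²β = (1 - cos²β)/sin²β = sin²β/sin²β = 1 = LHS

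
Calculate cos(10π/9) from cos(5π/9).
cos(10π/9) = cos²5π/9 - sin²5π/9 = -0.9397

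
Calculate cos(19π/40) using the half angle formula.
cos(19π/40) = √((1 + cos 19π/20)/2) = 0.07846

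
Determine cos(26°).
cos(26°) = 0.8988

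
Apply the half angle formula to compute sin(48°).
sin(48°) = √((1 - cos 96°)/2) = 0.7431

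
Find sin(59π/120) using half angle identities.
sin(59π/120) = √((1 - cos 59π/60)/2) = 0.9997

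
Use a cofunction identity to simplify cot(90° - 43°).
cot(90° - 43°) = tan(43°)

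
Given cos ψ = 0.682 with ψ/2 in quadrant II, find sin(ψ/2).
sin(ψ/2) = ±√((1 - cos ψ)/2); positive since ψ/2 ∈ QII, so sin(ψ/2) = 0.3987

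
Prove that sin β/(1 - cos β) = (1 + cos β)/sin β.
LHS = sin β(1 + cos β) / ((1 - cos β)(1 + cos β)) = sin β(1 + cos β) / (1 - cos²β) = sin β(1 + cos β) / sin²β = (1 + cos β)/sin β = RHS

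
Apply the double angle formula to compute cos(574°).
cos(574°) = cos²287° - sin²287° = -0.829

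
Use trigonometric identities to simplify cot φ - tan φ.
cot φ - tan φ = 2 cot(2φ) (using Double angle)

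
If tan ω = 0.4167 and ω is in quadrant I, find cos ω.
cos ω = 0.9231 (using tan²ω + 1 = sec²ω)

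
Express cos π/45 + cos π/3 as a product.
cos π/45 + cos π/3 = 2 cos(8π/45) cos(-7π/45)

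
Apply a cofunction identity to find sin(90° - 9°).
sin(90° - 9°) = cos(9°) = 0.9877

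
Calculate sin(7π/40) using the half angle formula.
sin(7π/40) = √((1 - cos 7π/20)/2) = 0.5225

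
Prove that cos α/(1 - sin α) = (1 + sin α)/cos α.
RHS = (1 + sin α)(1 - sin α) / (cos α(1 - sin α)) = (1 - sin²α) / (cos α(1 - sin α)) = cos²α / (cos α(1 - sin α)) = cos α/(1 - sin α) = LHS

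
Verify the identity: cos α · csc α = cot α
LHS = cos α · (1/sin α) = cos α/sin α = cot α = RHS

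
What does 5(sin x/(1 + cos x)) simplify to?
5(sin x/(1 + cos x)) = 5(tan(x/2)) (using Half angle)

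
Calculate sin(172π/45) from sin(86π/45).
sin(172π/45) = 2 sin 86π/45 cos 86π/45 = -0.5299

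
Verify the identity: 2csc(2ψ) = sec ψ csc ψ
LHS = 2/sin(2ψ) = 2/(2 sin ψ cos ψ) = 1/(sin ψ cos ψ) = (1/cos ψ)(1/sin ψ) = sec ψ csc ψ = RHS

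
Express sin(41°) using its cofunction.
sin(41°) = cos(90° - 41°) = cos(49°)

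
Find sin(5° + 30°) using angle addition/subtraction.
sin(5° + 30°) = sin 5° cos 30° + cos 5° sin 30° = 0.5736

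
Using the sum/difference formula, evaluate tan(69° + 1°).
tan(69° + 1°) = (tan 69° + tan 1°)/(1 - tan 69° tan 1°) = 2.747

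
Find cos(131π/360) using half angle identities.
cos(131π/360) = √((1 + cos 131π/180)/2) = 0.4147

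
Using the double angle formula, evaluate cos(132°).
cos(132°) = cos²66° - sin²66° = -0.6691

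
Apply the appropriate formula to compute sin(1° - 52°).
sin(1° - 52°) = sin 1° cos 52° - cos 1° sin 52° = -0.7771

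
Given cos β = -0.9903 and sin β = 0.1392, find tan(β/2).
tan(β/2) = sin β / (1 + cos β) = 14.35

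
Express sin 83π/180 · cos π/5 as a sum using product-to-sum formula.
sin 83π/180 cos π/5 = (1/2)[sin(83π/180+π/5) + sin(83π/180-π/5)]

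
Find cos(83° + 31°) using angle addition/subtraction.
cos(83° + 31°) = cos 83° cos 31° - sin 83° sin 31° = -0.4067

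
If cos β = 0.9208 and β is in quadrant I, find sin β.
sin β = 0.39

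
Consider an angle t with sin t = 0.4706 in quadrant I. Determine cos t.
cos t = √(1 - sin²t) = 0.8823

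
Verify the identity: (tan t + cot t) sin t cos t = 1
LHS = (sin t/cos t + cos t/sin t) sin t cos t = ((sin²t + cos²t)/(sin t cos t)) · sin t cos t = sin²t + cos²t = 1 = RHS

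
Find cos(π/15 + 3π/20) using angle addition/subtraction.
cos(π/15 + 3π/20) = cos π/15 cos 3π/20 - sin π/15 sin 3π/20 = 0.7771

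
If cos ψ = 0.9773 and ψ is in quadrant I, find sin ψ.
sin ψ = 0.2119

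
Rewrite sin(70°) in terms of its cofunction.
sin(70°) = cos(90° - 70°) = cos(20°)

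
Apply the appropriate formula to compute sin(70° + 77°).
sin(70° + 77°) = sin 70° cos 77° + cos 70° sin 77° = 0.5446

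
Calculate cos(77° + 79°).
cos(77° + 79°) = cos 77° cos 79° - sin 77° sin 79° = -0.9135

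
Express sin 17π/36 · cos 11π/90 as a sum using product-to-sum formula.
sin 17π/36 cos 11π/90 = (1/2)[sin(17π/36+11π/90) + sin(17π/36-11π/90)]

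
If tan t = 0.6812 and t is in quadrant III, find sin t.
sin t = -0.563 (using tan²t + 1 = sec²t)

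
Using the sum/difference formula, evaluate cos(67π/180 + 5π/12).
cos(67π/180 + 5π/12) = cos 67π/180 cos 5π/12 - sin 67π/180 sin 5π/12 = -0.788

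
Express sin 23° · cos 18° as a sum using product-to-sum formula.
sin 23° cos 18° = (1/2)[sin(23°+18°) + sin(23°-18°)]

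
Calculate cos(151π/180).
cos(151π/180) = -0.8746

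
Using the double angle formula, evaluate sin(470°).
sin(470°) = 2 sin 235° cos 235° = 0.9397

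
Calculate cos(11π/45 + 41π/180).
cos(11π/45 + 41π/180) = cos 11π/45 cos 41π/180 - sin 11π/45 sin 41π/180 = 0.08716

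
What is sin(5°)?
sin(5°) = 0.08716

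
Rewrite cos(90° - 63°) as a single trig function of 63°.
cos(90° - 63°) = sin(63°)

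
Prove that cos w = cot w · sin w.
RHS = (cos w/sin w) · sin w = cos w = LHS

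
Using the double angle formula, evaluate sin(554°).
sin(554°) = 2 sin 277° cos 277° = -0.2419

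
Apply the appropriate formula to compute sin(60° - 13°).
sin(60° - 13°) = sin 60° cos 13° - cos 60° sin 13° = 0.7314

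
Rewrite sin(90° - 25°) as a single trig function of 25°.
sin(90° - 25°) = cos(25°)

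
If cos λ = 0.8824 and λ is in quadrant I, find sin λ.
sin λ = 0.4705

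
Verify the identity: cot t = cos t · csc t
RHS = cos t · (1/sin t) = cos t/sin t = cot t = LHS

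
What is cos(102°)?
cos(102°) = -0.2079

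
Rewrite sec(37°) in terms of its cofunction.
sec(37°) = csc(90° - 37°) = csc(53°)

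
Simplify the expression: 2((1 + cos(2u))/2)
2((1 + cos(2u))/2) = 2(cos²u) (using Power reduction)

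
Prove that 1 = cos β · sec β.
RHS = cos β · (1/cos β) = 1 = LHS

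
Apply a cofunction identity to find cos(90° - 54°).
cos(90° - 54°) = sin(54°) = 0.809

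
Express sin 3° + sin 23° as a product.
sin 3° + sin 23° = 2 sin(13°) cos(-10°)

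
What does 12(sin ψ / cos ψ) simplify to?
12(sin ψ / cos ψ) = 12(tan ψ) (using Quotient identity)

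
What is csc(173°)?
csc(173°) = 8.206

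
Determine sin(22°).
sin(22°) = 0.3746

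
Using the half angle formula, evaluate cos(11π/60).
cos(11π/60) = √((1 + cos 11π/30)/2) = 0.8387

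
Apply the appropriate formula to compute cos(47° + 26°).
cos(47° + 26°) = cos 47° cos 26° - sin 47° sin 26° = 0.2924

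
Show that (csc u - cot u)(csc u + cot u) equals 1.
LHS = csc²u - cot²u = (1 + cot²u) - cot²u = 1 = RHS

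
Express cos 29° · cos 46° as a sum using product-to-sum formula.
cos 29° cos 46° = (1/2)[cos(29°-46°) + cos(29°+46°)]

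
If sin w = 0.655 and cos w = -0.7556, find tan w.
tan w = sin w / cos w = -0.8669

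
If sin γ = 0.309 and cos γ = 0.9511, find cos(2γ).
cos(2γ) = cos²γ - sin²γ = 0.8091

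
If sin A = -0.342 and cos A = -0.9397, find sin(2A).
sin(2A) = 2 sin A cos A = 0.6428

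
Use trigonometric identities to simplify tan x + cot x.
tan x + cot x = sec x csc x (using Quotient identities)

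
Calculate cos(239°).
cos(239°) = -0.515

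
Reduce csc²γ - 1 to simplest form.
csc²γ - 1 = cot²γ (using Pythagorean identity)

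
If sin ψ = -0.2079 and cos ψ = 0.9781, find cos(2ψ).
cos(2ψ) = cos²ψ - sin²ψ = 0.9135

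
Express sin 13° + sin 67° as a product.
sin 13° + sin 67° = 2 sin(40°) cos(-27°)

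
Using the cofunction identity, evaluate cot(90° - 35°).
cot(90° - 35°) = tan(35°) = 0.7002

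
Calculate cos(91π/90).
cos(91π/90) = -0.9994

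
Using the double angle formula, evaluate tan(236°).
tan(236°) = 2 tan 118° / (1 - tan²118°) = 1.483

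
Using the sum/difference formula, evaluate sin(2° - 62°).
sin(2° - 62°) = sin 2° cos 62° - cos 2° sin 62° = -√3/2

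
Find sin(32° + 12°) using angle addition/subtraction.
sin(32° + 12°) = sin 32° cos 12° + cos 32° sin 12° = 0.6947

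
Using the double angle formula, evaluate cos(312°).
cos(312°) = 2cos²156° - 1 = 0.6691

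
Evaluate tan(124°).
tan(124°) = -1.483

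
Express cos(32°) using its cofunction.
cos(32°) = sin(90° - 32°) = sin(58°)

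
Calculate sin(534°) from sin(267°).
sin(534°) = 2 sin 267° cos 267° = 0.1045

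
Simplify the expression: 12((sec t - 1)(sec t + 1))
12((sec t - 1)(sec t + 1)) = 12(tan²t) (using Diff. of squares)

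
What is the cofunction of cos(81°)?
cos(81°) = sin(90° - 81°) = sin(9°)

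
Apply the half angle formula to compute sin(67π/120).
sin(67π/120) = √((1 - cos 67π/60)/2) = 0.9833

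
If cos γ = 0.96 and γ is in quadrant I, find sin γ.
sin γ = 0.28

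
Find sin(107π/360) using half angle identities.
sin(107π/360) = √((1 - cos 107π/180)/2) = 0.8039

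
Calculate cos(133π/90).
cos(133π/90) = -0.06976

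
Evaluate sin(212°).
sin(212°) = -0.5299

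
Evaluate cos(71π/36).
cos(71π/36) = 0.9962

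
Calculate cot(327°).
cot(327°) = -1.54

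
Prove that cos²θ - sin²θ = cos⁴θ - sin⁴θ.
RHS = (cos²θ - sin²θ)(cos²θ + sin²θ) = (cos²θ - sin²θ) · 1 = cos²θ - sin²θ = LHS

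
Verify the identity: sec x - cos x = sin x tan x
LHS = 1/cos x - cos x = (1 - cos²x)/cos x = sin²x/cos x = sin x · (sin x/cos x) = sin x tan x = RHS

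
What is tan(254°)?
tan(254°) = 3.487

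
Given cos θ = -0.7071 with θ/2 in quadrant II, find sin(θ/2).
sin(θ/2) = ±√((1 - cos θ)/2); positive since θ/2 ∈ QII, so sin(θ/2) = 0.9239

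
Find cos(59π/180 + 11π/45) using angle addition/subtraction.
cos(59π/180 + 11π/45) = cos 59π/180 cos 11π/45 - sin 59π/180 sin 11π/45 = -0.225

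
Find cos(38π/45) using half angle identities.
cos(38π/45) = -√((1 + cos 76π/45)/2) = -0.8829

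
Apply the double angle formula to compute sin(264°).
sin(264°) = 2 sin 132° cos 132° = -0.9945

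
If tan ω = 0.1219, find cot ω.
cot ω = 1/tan ω = 8.203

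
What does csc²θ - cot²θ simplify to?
csc²θ - cot²θ = 1 (using Pythagorean identity)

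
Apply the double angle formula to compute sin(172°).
sin(172°) = 2 sin 86° cos 86° = 0.1392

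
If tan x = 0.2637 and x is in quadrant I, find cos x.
cos x = 0.9669 (using tan²x + 1 = sec²x)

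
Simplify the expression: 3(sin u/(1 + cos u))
3(sin u/(1 + cos u)) = 3(tan(u/2)) (using Half angle)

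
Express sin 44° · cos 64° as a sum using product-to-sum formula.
sin 44° cos 64° = (1/2)[sin(44°+64°) + sin(44°-64°)]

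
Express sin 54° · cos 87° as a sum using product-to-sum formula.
sin 54° cos 87° = (1/2)[sin(54°+87°) + sin(54°-87°)]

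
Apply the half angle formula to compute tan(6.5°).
tan(6.5°) = sin 13° / (1 + cos 13°) = 0.1139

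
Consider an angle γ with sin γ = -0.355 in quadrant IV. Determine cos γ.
cos γ = √(1 - sin²γ) = 0.9349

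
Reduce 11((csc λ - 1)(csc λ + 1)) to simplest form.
11((csc λ - 1)(csc λ + 1)) = 11(cot²λ) (using Diff. of squares)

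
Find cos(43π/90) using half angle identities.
cos(43π/90) = √((1 + cos 43π/45)/2) = 0.06976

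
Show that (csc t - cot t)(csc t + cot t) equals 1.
LHS = csc²t - cot²t = (1 + cot²t) - cot²t = 1 = RHS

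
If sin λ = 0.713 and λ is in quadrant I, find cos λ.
cos λ = 0.7012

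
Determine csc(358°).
csc(358°) = -28.65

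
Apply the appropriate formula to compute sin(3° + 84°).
sin(3° + 84°) = sin 3° cos 84° + cos 3° sin 84° = 0.9986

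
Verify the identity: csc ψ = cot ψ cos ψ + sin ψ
RHS = cos²ψ/sin ψ + sin ψ = (cos²ψ + sin²ψ)/sin ψ = 1/sin ψ = csc ψ = LHS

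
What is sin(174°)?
sin(174°) = 0.1045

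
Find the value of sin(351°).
sin(351°) = -0.1564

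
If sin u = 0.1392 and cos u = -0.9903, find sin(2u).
sin(2u) = 2 sin u cos u = -0.2757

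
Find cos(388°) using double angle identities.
cos(388°) = cos²194° - sin²194° = 0.8829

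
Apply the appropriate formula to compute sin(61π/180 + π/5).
sin(61π/180 + π/5) = sin 61π/180 cos π/5 + cos 61π/180 sin π/5 = 0.9925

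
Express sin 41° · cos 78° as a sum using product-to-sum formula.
sin 41° cos 78° = (1/2)[sin(41°+78°) + sin(41°-78°)]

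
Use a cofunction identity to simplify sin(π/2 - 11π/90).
sin(π/2 - 11π/90) = cos(11π/90)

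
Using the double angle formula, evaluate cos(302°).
cos(302°) = cos²151° - sin²151° = 0.5299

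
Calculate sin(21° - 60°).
sin(21° - 60°) = sin 21° cos 60° - cos 21° sin 60° = -0.6293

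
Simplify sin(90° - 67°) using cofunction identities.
sin(90° - 67°) = cos(67°)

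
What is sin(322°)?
sin(322°) = -0.6157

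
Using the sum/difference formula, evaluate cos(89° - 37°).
cos(89° - 37°) = cos 89° cos 37° + sin 89° sin 37° = 0.6157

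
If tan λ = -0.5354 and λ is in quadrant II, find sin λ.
sin λ = 0.472 (using tan²λ + 1 = sec²λ)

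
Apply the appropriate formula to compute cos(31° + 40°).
cos(31° + 40°) = cos 31° cos 40° - sin 31° sin 40° = 0.3256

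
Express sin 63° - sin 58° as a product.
sin 63° - sin 58° = 2 cos(60.5°) sin(2.5°)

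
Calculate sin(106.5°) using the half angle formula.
sin(106.5°) = √((1 - cos 213°)/2) = 0.9588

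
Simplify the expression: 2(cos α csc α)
2(cos α csc α) = 2(cot α) (using Reciprocal + quotient)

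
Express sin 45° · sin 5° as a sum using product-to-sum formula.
sin 45° sin 5° = (1/2)[cos(45°-5°) - cos(45°+5°)]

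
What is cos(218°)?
cos(218°) = -0.788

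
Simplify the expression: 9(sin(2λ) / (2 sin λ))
9(sin(2λ) / (2 sin λ)) = 9(cos λ) (using Double angle)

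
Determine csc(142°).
csc(142°) = 1.624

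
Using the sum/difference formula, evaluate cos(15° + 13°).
cos(15° + 13°) = cos 15° cos 13° - sin 15° sin 13° = 0.8829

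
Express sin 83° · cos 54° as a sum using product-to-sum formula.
sin 83° cos 54° = (1/2)[sin(83°+54°) + sin(83°-54°)]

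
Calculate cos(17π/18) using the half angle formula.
cos(17π/18) = -√((1 + cos 17π/9)/2) = -0.9848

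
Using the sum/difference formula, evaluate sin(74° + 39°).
sin(74° + 39°) = sin 74° cos 39° + cos 74° sin 39° = 0.9205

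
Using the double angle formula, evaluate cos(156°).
cos(156°) = cos²78° - sin²78° = -0.9135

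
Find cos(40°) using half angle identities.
cos(40°) = √((1 + cos 80°)/2) = 0.766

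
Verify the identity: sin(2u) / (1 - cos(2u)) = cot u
LHS = 2 sin u cos u / (2sin²u) = cos u/sin u = cot u = RHS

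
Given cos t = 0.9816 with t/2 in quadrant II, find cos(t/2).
cos(t/2) = ±√((1 + cos t)/2); negative since t/2 ∈ QII, so cos(t/2) = -0.9954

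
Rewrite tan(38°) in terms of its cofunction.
tan(38°) = cot(90° - 38°) = cot(52°)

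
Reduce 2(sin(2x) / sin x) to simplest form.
2(sin(2x) / sin x) = 2(2 cos x) (using Double angle)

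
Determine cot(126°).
cot(126°) = -0.7265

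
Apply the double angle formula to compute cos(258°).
cos(258°) = cos²129° - sin²129° = -0.2079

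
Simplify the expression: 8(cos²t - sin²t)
8(cos²t - sin²t) = 8(cos(2t)) (using Double angle)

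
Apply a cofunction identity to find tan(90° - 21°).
tan(90° - 21°) = cot(21°) = 2.605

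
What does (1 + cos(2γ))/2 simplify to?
(1 + cos(2γ))/2 = cos²γ (using Power reduction)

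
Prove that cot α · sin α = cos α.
LHS = (cos α/sin α) · sin α = cos α = RHS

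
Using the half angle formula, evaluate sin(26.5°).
sin(26.5°) = √((1 - cos 53°)/2) = 0.4462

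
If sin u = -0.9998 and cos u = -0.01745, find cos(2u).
cos(2u) = cos²u - sin²u = -0.9993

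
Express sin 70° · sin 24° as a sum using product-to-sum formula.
sin 70° sin 24° = (1/2)[cos(70°-24°) - cos(70°+24°)]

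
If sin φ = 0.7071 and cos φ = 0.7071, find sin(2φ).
sin(2φ) = 2 sin φ cos φ = 1.0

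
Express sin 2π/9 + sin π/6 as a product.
sin 2π/9 + sin π/6 = 2 sin(7π/36) cos(π/36)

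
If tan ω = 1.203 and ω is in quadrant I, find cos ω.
cos ω = 0.6392 (using tan²ω + 1 = sec²ω)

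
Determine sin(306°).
sin(306°) = -0.809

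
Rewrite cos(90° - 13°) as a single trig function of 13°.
cos(90° - 13°) = sin(13°)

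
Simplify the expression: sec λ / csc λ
sec λ / csc λ = tan λ (using Reciprocal identities)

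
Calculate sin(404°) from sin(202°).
sin(404°) = 2 sin 202° cos 202° = 0.6947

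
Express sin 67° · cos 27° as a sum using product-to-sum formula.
sin 67° cos 27° = (1/2)[sin(67°+27°) + sin(67°-27°)]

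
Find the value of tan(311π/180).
tan(311π/180) = -1.15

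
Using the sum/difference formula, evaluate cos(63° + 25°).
cos(63° + 25°) = cos 63° cos 25° - sin 63° sin 25° = 0.0349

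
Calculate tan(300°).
tan(300°) = -√3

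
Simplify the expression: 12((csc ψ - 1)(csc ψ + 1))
12((csc ψ - 1)(csc ψ + 1)) = 12(cot²ψ) (using Diff. of squares)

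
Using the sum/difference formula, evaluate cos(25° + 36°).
cos(25° + 36°) = cos 25° cos 36° - sin 25° sin 36° = 0.4848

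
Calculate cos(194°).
cos(194°) = -0.9703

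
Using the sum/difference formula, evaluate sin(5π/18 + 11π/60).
sin(5π/18 + 11π/60) = sin 5π/18 cos 11π/60 + cos 5π/18 sin 11π/60 = 0.9925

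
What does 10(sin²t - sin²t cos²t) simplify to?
10(sin²t - sin²t cos²t) = 10(sin⁴t) (using Factoring)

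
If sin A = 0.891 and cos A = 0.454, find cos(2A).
cos(2A) = cos²A - sin²A = -0.5878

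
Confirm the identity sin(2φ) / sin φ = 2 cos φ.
LHS = 2 sin φ cos φ / sin φ = 2 cos φ = RHS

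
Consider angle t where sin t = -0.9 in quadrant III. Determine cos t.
cos t = ±√(1 - sin²t) = -0.4359 (negative in QIII)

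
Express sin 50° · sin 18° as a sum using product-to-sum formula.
sin 50° sin 18° = (1/2)[cos(50°-18°) - cos(50°+18°)]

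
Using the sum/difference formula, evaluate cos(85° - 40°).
cos(85° - 40°) = cos 85° cos 40° + sin 85° sin 40° = √2/2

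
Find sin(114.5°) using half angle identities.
sin(114.5°) = √((1 - cos 229°)/2) = 0.91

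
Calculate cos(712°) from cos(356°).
cos(712°) = cos²356° - sin²356° = 0.9903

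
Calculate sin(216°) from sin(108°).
sin(216°) = 2 sin 108° cos 108° = -0.5878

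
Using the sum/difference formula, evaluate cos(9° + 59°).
cos(9° + 59°) = cos 9° cos 59° - sin 9° sin 59° = 0.3746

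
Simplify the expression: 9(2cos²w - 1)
9(2cos²w - 1) = 9(cos(2w)) (using Double angle)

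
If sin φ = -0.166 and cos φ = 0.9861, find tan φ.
tan φ = sin φ / cos φ = -0.1683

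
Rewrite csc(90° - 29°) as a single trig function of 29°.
csc(90° - 29°) = sec(29°)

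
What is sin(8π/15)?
sin(8π/15) = 0.9945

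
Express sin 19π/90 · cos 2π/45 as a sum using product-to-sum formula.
sin 19π/90 cos 2π/45 = (1/2)[sin(19π/90+2π/45) + sin(19π/90-2π/45)]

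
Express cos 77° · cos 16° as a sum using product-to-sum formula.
cos 77° cos 16° = (1/2)[cos(77°-16°) + cos(77°+16°)]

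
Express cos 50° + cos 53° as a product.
cos 50° + cos 53° = 2 cos(51.5°) cos(-1.5°)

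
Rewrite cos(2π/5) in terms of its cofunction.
cos(2π/5) = sin(π/2 - 2π/5) = sin(π/10)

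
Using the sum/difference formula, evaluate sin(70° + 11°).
sin(70° + 11°) = sin 70° cos 11° + cos 70° sin 11° = 0.9877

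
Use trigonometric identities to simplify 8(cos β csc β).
8(cos β csc β) = 8(cot β) (using Reciprocal + quotient)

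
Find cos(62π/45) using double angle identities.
cos(62π/45) = cos²31π/45 - sin²31π/45 = -0.3746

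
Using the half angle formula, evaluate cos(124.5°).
cos(124.5°) = -√((1 + cos 249°)/2) = -0.5664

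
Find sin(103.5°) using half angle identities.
sin(103.5°) = √((1 - cos 207°)/2) = 0.9724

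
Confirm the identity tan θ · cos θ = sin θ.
LHS = (sin θ/cos θ) · cos θ = sin θ = RHS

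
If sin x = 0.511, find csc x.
csc x = 1/sin x = 1.957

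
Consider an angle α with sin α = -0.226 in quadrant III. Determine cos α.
cos α = ±√(1 - sin²α) = -0.9741 (negative in QIII)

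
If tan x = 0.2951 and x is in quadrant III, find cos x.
cos x = -0.9591 (using tan²x + 1 = sec²x)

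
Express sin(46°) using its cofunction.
sin(46°) = cos(90° - 46°) = cos(44°)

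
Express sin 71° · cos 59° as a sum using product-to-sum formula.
sin 71° cos 59° = (1/2)[sin(71°+59°) + sin(71°-59°)]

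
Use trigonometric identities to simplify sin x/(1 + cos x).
sin x/(1 + cos x) = tan(x/2) (using Half angle)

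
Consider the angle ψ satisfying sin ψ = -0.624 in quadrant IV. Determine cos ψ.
cos ψ = √(1 - sin²ψ) = 0.7814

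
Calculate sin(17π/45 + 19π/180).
sin(17π/45 + 19π/180) = sin 17π/45 cos 19π/180 + cos 17π/45 sin 19π/180 = 0.9986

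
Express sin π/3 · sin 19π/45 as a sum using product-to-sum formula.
sin π/3 sin 19π/45 = (1/2)[cos(π/3-19π/45) - cos(π/3+19π/45)]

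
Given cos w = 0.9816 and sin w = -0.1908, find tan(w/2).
tan(w/2) = sin w / (1 + cos w) = -0.09629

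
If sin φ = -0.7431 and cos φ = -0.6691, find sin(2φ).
sin(2φ) = 2 sin φ cos φ = 0.9944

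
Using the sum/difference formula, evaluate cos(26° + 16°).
cos(26° + 16°) = cos 26° cos 16° - sin 26° sin 16° = 0.7431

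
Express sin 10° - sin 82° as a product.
sin 10° - sin 82° = 2 cos(46°) sin(-36°)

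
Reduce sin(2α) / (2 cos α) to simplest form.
sin(2α) / (2 cos α) = sin α (using Double angle)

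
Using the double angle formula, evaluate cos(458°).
cos(458°) = cos²229° - sin²229° = -0.1392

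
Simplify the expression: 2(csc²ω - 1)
2(csc²ω - 1) = 2(cot²ω) (using Pythagorean identity)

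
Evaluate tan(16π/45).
tan(16π/45) = 2.05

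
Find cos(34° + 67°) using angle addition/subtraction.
cos(34° + 67°) = cos 34° cos 67° - sin 34° sin 67° = -0.1908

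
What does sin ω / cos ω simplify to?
sin ω / cos ω = tan ω (using Quotient identity)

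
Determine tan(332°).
tan(332°) = -0.5317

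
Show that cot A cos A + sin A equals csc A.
LHS = cos²A/sin A + sin A = (cos²A + sin²A)/sin A = 1/sin A = csc A = RHS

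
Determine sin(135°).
sin(135°) = √2/2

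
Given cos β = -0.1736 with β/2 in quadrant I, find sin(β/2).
sin(β/2) = ±√((1 - cos β)/2); positive since β/2 ∈ QI, so sin(β/2) = 0.766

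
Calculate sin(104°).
sin(104°) = 0.9703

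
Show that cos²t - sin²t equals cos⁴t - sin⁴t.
RHS = (cos²t - sin²t)(cos²t + sin²t) = (cos²t - sin²t) · 1 = cos²t - sin²t = LHS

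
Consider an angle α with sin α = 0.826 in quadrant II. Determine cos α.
cos α = ±√(1 - sin²α) = -0.5637 (negative in QII)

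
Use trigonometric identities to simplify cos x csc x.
cos x csc x = cot x (using Reciprocal + quotient)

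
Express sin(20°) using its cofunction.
sin(20°) = cos(90° - 20°) = cos(70°)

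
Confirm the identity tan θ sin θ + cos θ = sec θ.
LHS = sin²θ/cos θ + cos θ = (sin²θ + cos²θ)/cos θ = 1/cos θ = sec θ = RHS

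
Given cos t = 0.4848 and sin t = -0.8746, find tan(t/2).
tan(t/2) = sin t / (1 + cos t) = -0.589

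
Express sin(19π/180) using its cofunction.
sin(19π/180) = cos(π/2 - 19π/180) = cos(71π/180)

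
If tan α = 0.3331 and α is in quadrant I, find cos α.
cos α = 0.9487 (using tan²α + 1 = sec²α)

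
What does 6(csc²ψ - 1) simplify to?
6(csc²ψ - 1) = 6(cot²ψ) (using Pythagorean identity)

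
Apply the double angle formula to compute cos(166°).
cos(166°) = cos²83° - sin²83° = -0.9703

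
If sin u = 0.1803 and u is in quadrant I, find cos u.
cos u = 0.9836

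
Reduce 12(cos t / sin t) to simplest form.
12(cos t / sin t) = 12(cot t) (using Quotient identity)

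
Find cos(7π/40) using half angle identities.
cos(7π/40) = √((1 + cos 7π/20)/2) = 0.8526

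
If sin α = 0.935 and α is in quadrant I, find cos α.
cos α = 0.3546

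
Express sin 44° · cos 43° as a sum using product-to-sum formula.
sin 44° cos 43° = (1/2)[sin(44°+43°) + sin(44°-43°)]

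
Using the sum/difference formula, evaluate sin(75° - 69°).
sin(75° - 69°) = sin 75° cos 69° - cos 75° sin 69° = 0.1045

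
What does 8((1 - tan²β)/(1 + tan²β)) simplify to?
8((1 - tan²β)/(1 + tan²β)) = 8(cos(2β)) (using Double angle)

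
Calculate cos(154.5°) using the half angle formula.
cos(154.5°) = -√((1 + cos 309°)/2) = -0.9026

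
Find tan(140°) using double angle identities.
tan(140°) = 2 tan 70° / (1 - tan²70°) = -0.8391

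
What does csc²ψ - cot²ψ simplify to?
csc²ψ - cot²ψ = 1 (using Pythagorean identity)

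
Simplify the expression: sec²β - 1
sec²β - 1 = tan²β (using Pythagorean identity)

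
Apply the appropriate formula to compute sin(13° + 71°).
sin(13° + 71°) = sin 13° cos 71° + cos 13° sin 71° = 0.9945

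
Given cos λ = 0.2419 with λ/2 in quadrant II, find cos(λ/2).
cos(λ/2) = ±√((1 + cos λ)/2); negative since λ/2 ∈ QII, so cos(λ/2) = -0.788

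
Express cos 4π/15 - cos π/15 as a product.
cos 4π/15 - cos π/15 = -2 sin(π/6) sin(π/10)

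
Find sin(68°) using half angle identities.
sin(68°) = √((1 - cos 136°)/2) = 0.9272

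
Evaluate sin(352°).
sin(352°) = -0.1392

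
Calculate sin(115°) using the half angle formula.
sin(115°) = √((1 - cos 230°)/2) = 0.9063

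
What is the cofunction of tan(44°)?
tan(44°) = cot(90° - 44°) = cot(46°)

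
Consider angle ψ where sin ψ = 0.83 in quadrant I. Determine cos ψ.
cos ψ = √(1 - sin²ψ) = 0.5578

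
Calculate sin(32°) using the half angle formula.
sin(32°) = √((1 - cos 64°)/2) = 0.5299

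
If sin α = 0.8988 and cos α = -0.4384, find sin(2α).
sin(2α) = 2 sin α cos α = -0.7881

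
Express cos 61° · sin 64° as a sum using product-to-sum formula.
cos 61° sin 64° = (1/2)[sin(61°+64°) - sin(61°-64°)]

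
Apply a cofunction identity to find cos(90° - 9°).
cos(90° - 9°) = sin(9°) = 0.1564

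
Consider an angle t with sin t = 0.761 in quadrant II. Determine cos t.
cos t = ±√(1 - sin²t) = -0.6488 (negative in QII)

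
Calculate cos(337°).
cos(337°) = 0.9205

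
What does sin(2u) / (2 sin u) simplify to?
sin(2u) / (2 sin u) = cos u (using Double angle)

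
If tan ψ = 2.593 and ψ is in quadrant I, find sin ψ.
sin ψ = 0.933 (using tan²ψ + 1 = sec²ψ)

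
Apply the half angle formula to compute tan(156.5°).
tan(156.5°) = sin 313° / (1 + cos 313°) = -0.4348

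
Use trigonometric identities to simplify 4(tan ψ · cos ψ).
4(tan ψ · cos ψ) = 4(sin ψ) (using Quotient identity)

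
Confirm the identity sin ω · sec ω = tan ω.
LHS = sin ω · (1/cos ω) = sin ω/cos ω = tan ω = RHS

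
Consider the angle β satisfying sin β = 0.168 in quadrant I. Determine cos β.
cos β = √(1 - sin²β) = 0.9858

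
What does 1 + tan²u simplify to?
1 + tan²u = sec²u (using Pythagorean identity)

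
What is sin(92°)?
sin(92°) = 0.9994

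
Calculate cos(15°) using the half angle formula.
cos(15°) = √((1 + cos 30°)/2) = (√6+√2)/4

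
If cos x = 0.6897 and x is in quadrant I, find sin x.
sin x = 0.7241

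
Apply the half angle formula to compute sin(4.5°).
sin(4.5°) = √((1 - cos 9°)/2) = 0.07846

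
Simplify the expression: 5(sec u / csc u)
5(sec u / csc u) = 5(tan u) (using Reciprocal identities)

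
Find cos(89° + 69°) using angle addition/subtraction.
cos(89° + 69°) = cos 89° cos 69° - sin 89° sin 69° = -0.9272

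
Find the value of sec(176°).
sec(176°) = -1.002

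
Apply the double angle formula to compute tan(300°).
tan(300°) = 2 tan 150° / (1 - tan²150°) = -√3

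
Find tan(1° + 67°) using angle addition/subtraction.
tan(1° + 67°) = (tan 1° + tan 67°)/(1 - tan 1° tan 67°) = 2.475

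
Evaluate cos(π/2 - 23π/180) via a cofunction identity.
cos(π/2 - 23π/180) = sin(23π/180) = 0.3907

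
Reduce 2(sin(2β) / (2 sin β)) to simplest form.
2(sin(2β) / (2 sin β)) = 2(cos β) (using Double angle)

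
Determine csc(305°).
csc(305°) = -1.221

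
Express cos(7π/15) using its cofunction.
cos(7π/15) = sin(π/2 - 7π/15) = sin(π/30)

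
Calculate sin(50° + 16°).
sin(50° + 16°) = sin 50° cos 16° + cos 50° sin 16° = 0.9135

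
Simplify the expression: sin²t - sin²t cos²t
sin²t - sin²t cos²t = sin⁴t (using Factoring)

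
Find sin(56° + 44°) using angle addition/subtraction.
sin(56° + 44°) = sin 56° cos 44° + cos 56° sin 44° = 0.9848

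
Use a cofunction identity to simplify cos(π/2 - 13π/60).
cos(π/2 - 13π/60) = sin(13π/60)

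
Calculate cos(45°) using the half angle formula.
cos(45°) = √((1 + cos 90°)/2) = √2/2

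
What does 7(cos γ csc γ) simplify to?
7(cos γ csc γ) = 7(cot γ) (using Reciprocal + quotient)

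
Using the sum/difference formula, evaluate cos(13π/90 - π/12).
cos(13π/90 - π/12) = cos 13π/90 cos π/12 + sin 13π/90 sin π/12 = 0.9816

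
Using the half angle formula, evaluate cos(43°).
cos(43°) = √((1 + cos 86°)/2) = 0.7314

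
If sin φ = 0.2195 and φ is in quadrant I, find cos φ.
cos φ = 0.9756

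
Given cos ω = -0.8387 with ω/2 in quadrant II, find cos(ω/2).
cos(ω/2) = ±√((1 + cos ω)/2); negative since ω/2 ∈ QII, so cos(ω/2) = -0.284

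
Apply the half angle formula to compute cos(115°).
cos(115°) = -√((1 + cos 230°)/2) = -0.4226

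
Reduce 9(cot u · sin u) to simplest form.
9(cot u · sin u) = 9(cos u) (using Quotient identity)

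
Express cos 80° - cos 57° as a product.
cos 80° - cos 57° = -2 sin(68.5°) sin(11.5°)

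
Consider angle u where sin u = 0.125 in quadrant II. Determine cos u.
cos u = ±√(1 - sin²u) = -0.9922 (negative in QII)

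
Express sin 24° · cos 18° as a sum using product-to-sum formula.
sin 24° cos 18° = (1/2)[sin(24°+18°) + sin(24°-18°)]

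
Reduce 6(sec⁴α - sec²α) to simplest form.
6(sec⁴α - sec²α) = 6(tan⁴α + tan²α) (using Pythagorean)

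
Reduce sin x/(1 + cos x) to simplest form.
sin x/(1 + cos x) = tan(x/2) (using Half angle)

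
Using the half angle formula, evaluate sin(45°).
sin(45°) = √((1 - cos 90°)/2) = √2/2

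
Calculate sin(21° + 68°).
sin(21° + 68°) = sin 21° cos 68° + cos 21° sin 68° = 0.9998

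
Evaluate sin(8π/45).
sin(8π/45) = 0.5299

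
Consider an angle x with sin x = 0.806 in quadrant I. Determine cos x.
cos x = √(1 - sin²x) = 0.5919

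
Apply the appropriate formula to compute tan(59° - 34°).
tan(59° - 34°) = (tan 59° - tan 34°)/(1 + tan 59° tan 34°) = 0.4663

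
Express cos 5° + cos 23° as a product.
cos 5° + cos 23° = 2 cos(14°) cos(-9°)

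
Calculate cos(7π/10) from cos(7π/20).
cos(7π/10) = cos²7π/20 - sin²7π/20 = -0.5878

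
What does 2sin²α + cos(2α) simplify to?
2sin²α + cos(2α) = 1 (using Double angle)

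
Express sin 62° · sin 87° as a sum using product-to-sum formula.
sin 62° sin 87° = (1/2)[cos(62°-87°) - cos(62°+87°)]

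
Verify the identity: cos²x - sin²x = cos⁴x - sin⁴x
RHS = (cos²x - sin²x)(cos²x + sin²x) = (cos²x - sin²x) · 1 = cos²x - sin²x = LHS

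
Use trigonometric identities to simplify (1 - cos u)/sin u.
(1 - cos u)/sin u = tan(u/2) (using Half angle)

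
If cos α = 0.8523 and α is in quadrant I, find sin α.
sin α = 0.5231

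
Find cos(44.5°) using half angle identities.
cos(44.5°) = √((1 + cos 89°)/2) = 0.7133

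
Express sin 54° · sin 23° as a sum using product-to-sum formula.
sin 54° sin 23° = (1/2)[cos(54°-23°) - cos(54°+23°)]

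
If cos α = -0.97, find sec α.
sec α = 1/cos α = -1.031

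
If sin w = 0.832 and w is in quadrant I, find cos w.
cos w = 0.5548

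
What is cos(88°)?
cos(88°) = 0.0349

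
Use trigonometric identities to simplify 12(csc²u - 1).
12(csc²u - 1) = 12(cot²u) (using Pythagorean identity)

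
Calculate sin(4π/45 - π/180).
sin(4π/45 - π/180) = sin 4π/45 cos π/180 - cos 4π/45 sin π/180 = (√6-√2)/4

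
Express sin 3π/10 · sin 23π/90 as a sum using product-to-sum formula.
sin 3π/10 sin 23π/90 = (1/2)[cos(3π/10-23π/90) - cos(3π/10+23π/90)]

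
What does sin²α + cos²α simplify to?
sin²α + cos²α = 1 (using Pythagorean identity)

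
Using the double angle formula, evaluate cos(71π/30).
cos(71π/30) = 1 - 2sin²71π/60 = 0.4067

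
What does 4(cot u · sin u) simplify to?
4(cot u · sin u) = 4(cos u) (using Quotient identity)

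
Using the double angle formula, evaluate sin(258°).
sin(258°) = 2 sin 129° cos 129° = -0.9781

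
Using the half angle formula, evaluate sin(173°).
sin(173°) = √((1 - cos 346°)/2) = 0.1219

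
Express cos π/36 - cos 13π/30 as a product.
cos π/36 - cos 13π/30 = -2 sin(83π/360) sin(-73π/360)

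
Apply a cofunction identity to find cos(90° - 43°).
cos(90° - 43°) = sin(43°) = 0.682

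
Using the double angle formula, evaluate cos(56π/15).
cos(56π/15) = cos²28π/15 - sin²28π/15 = 0.6691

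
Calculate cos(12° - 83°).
cos(12° - 83°) = cos 12° cos 83° + sin 12° sin 83° = 0.3256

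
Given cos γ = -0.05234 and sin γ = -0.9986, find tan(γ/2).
tan(γ/2) = sin γ / (1 + cos γ) = -1.054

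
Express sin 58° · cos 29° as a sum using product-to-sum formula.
sin 58° cos 29° = (1/2)[sin(58°+29°) + sin(58°-29°)]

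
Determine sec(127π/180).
sec(127π/180) = -1.662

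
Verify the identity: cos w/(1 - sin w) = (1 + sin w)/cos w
RHS = (1 + sin w)(1 - sin w) / (cos w(1 - sin w)) = (1 - sin²w) / (cos w(1 - sin w)) = cos²w / (cos w(1 - sin w)) = cos w/(1 - sin w) = LHS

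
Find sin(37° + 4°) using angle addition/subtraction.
sin(37° + 4°) = sin 37° cos 4° + cos 37° sin 4° = 0.6561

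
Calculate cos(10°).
cos(10°) = 0.9848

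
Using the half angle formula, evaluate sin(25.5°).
sin(25.5°) = √((1 - cos 51°)/2) = 0.4305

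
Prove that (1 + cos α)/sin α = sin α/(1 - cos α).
RHS = sin α(1 + cos α) / ((1 - cos α)(1 + cos α)) = sin α(1 + cos α) / (1 - cos²α) = sin α(1 + cos α) / sin²α = (1 + cos α)/sin α = LHS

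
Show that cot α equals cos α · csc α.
RHS = cos α · (1/sin α) = cos α/sin α = cot α = LHS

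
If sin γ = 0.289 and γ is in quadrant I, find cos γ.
cos γ = 0.9573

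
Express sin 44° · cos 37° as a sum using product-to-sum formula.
sin 44° cos 37° = (1/2)[sin(44°+37°) + sin(44°-37°)]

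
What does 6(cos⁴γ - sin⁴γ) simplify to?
6(cos⁴γ - sin⁴γ) = 6(cos(2γ)) (using Factoring + double angle)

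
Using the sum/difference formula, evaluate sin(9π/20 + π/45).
sin(9π/20 + π/45) = sin 9π/20 cos π/45 + cos 9π/20 sin π/45 = 0.9962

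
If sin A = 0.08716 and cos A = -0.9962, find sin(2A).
sin(2A) = 2 sin A cos A = -0.1737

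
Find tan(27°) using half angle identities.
tan(27°) = sin 54° / (1 + cos 54°) = 0.5095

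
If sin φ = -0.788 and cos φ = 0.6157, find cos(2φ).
cos(2φ) = cos²φ - sin²φ = -0.2419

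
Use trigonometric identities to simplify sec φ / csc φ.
sec φ / csc φ = tan φ (using Reciprocal identities)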